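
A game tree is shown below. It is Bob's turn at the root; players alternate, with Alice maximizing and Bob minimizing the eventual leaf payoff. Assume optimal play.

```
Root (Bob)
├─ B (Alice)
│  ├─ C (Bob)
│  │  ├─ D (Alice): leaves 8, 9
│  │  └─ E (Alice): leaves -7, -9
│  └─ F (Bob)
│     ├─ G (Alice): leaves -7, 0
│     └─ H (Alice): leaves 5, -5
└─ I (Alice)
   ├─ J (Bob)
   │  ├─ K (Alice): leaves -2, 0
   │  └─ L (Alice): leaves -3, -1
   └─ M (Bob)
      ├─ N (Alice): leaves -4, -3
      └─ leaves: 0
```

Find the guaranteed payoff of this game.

D (Alice): max(8, 9) = 9
E (Alice): max(-7, -9) = -7
C (Bob): min(9, -7) = -7
G (Alice): max(-7, 0) = 0
H (Alice): max(5, -5) = 5
F (Bob): min(0, 5) = 0
B (Alice): max(-7, 0) = 0
K (Alice): max(-2, 0) = 0
L (Alice): max(-3, -1) = -1
J (Bob): min(0, -1) = -1
N (Alice): max(-4, -3) = -3
M (Bob): min(-3, 0) = -3
I (Alice): max(-1, -3) = -1
Root (Bob): min(0, -1) = -1

-1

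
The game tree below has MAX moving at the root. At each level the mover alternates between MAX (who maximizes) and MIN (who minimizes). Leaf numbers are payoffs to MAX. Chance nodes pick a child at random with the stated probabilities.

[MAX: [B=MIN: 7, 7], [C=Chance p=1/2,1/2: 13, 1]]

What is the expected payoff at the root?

B (MIN): min(7, 7) = 7
C (Chance): 1/2·13 + 1/2·1 = 7
Root (MAX): max(7, 7) = 7

7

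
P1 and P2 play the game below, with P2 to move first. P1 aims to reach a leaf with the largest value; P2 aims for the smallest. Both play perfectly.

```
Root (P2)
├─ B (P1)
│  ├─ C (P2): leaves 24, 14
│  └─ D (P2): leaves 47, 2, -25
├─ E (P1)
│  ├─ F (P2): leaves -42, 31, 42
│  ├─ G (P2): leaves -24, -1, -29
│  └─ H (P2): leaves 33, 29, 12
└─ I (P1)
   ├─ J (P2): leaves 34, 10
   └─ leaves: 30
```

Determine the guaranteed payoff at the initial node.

12

C (P2): min(24, 14) = 14
D (P2): min(47, 2, -25) = -25
B (P1): max(14, -25) = 14
F (P2): min(-42, 31, 42) = -42
G (P2): min(-24, -1, -29) = -29
H (P2): min(33, 29, 12) = 12
E (P1): max(-42, -29, 12) = 12
J (P2): min(34, 10) = 10
I (P1): max(10, 30) = 30
Root (P2): min(14, 12, 30) = 12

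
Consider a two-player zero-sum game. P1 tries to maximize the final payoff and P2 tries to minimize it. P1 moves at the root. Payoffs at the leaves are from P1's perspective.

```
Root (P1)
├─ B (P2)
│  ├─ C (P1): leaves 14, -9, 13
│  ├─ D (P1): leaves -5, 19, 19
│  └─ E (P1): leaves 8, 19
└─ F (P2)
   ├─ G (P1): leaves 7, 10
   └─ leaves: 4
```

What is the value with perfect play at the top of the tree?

14

C (P1): max(14, -9, 13) = 14
D (P1): max(-5, 19, 19) = 19
E (P1): max(8, 19) = 19
B (P2): min(14, 19, 19) = 14
G (P1): max(7, 10) = 10
F (P2): min(10, 4) = 4
Root (P1): max(14, 4) = 14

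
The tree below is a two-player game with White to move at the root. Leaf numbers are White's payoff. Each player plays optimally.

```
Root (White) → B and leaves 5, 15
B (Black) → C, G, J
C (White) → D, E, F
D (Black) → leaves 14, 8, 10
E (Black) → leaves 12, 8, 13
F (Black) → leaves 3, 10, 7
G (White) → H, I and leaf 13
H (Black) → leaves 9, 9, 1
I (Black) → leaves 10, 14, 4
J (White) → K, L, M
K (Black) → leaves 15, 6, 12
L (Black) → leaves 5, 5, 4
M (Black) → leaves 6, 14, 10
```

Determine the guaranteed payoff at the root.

D (Black): min(14, 8, 10) = 8
E (Black): min(12, 8, 13) = 8
F (Black): min(3, 10, 7) = 3
C (White): max(8, 8, 3) = 8
H (Black): min(9, 9, 1) = 1
I (Black): min(10, 14, 4) = 4
G (White): max(1, 4, 13) = 13
K (Black): min(15, 6, 12) = 6
L (Black): min(5, 5, 4) = 4
M (Black): min(6, 14, 10) = 6
J (White): max(6, 4, 6) = 6
B (Black): min(8, 13, 6) = 6
Root (White): max(6, 5, 15) = 15

15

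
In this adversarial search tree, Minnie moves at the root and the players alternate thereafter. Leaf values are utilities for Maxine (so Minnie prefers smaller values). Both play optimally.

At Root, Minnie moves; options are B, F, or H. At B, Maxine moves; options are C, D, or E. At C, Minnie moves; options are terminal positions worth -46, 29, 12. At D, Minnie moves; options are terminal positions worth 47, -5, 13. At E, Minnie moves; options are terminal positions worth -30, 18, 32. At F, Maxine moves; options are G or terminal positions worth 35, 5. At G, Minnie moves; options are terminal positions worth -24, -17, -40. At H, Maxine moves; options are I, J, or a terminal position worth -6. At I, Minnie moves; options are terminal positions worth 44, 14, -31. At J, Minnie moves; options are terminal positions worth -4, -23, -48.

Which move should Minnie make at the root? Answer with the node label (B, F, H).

C (Minnie): min(-46, 29, 12) = -46
D (Minnie): min(47, -5, 13) = -5
E (Minnie): min(-30, 18, 32) = -30
B (Maxine): max(-46, -5, -30) = -5
G (Minnie): min(-24, -17, -40) = -40
F (Maxine): max(-40, 35, 5) = 35
I (Minnie): min(44, 14, -31) = -31
J (Minnie): min(-4, -23, -48) = -48
H (Maxine): max(-31, -48, -6) = -6
Root (Minnie): min(-5, 35, -6) = -6
Minnie picks the child with the lowest value: H (value -6).

H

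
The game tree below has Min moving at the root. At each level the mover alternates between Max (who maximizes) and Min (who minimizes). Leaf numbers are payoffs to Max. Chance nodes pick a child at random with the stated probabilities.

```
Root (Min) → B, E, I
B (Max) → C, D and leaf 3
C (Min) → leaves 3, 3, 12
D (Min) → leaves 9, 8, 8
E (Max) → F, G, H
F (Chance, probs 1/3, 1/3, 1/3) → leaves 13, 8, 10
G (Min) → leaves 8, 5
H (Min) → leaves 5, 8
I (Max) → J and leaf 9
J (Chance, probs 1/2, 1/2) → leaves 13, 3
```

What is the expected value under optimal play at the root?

C (Min): min(3, 3, 12) = 3
D (Min): min(9, 8, 8) = 8
B (Max): max(3, 8, 3) = 8
F (Chance): 1/3·13 + 1/3·8 + 1/3·10 = 10.33
G (Min): min(8, 5) = 5
H (Min): min(5, 8) = 5
E (Max): max(10.33, 5, 5) = 10.33
J (Chance): 1/2·13 + 1/2·3 = 8
I (Max): max(8, 9) = 9
Root (Min): min(8, 10.33, 9) = 8

8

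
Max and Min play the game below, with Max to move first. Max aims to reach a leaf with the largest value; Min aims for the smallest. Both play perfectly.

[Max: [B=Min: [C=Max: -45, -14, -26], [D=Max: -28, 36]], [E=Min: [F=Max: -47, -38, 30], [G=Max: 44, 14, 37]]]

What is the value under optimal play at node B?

-14

C: max(-45, -14, -26) = -14
D: max(-28, 36) = 36
B: min(-14, 36) = -14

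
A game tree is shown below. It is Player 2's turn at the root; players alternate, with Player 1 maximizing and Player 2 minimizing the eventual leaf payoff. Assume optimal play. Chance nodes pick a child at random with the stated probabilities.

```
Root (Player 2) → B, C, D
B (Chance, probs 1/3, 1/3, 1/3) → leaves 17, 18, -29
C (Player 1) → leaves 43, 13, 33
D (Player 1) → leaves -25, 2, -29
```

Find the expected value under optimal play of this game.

B (Chance): 1/3·17 + 1/3·18 + 1/3·-29 = 2
C (Player 1): max(43, 13, 33) = 43
D (Player 1): max(-25, 2, -29) = 2
Root (Player 2): min(2, 43, 2) = 2

2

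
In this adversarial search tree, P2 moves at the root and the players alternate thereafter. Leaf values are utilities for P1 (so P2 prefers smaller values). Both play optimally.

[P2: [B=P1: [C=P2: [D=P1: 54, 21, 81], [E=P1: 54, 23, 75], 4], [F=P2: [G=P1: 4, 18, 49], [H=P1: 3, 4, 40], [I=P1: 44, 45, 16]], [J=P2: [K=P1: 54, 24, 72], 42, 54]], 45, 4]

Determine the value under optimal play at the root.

4

D (P1): max(54, 21, 81) = 81
E (P1): max(54, 23, 75) = 75
C (P2): min(81, 75, 4) = 4
G (P1): max(4, 18, 49) = 49
H (P1): max(3, 4, 40) = 40
I (P1): max(44, 45, 16) = 45
F (P2): min(49, 40, 45) = 40
K (P1): max(54, 24, 72) = 72
J (P2): min(72, 42, 54) = 42
B (P1): max(4, 40, 42) = 42
Root (P2): min(42, 45, 4) = 4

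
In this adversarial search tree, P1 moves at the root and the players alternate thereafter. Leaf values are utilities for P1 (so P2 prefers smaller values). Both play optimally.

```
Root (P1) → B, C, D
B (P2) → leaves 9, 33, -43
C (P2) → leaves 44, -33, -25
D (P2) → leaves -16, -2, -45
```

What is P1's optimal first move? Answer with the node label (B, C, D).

C

B (P2): min(9, 33, -43) = -43
C (P2): min(44, -33, -25) = -33
D (P2): min(-16, -2, -45) = -45
Root (P1): max(-43, -33, -45) = -33
P1 picks the child with the highest value: C (value -33).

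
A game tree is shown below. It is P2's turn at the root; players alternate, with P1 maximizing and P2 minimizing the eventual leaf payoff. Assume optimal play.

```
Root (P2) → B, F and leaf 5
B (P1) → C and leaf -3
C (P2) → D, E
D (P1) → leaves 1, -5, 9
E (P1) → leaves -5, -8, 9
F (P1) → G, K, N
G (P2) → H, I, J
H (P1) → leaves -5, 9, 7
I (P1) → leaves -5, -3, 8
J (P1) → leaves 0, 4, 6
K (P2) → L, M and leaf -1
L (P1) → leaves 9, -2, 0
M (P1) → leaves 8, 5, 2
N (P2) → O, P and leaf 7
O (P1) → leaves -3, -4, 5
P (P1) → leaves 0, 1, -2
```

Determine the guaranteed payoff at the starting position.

5

D (P1): max(1, -5, 9) = 9
E (P1): max(-5, -8, 9) = 9
C (P2): min(9, 9) = 9
B (P1): max(9, -3) = 9
H (P1): max(-5, 9, 7) = 9
I (P1): max(-5, -3, 8) = 8
J (P1): max(0, 4, 6) = 6
G (P2): min(9, 8, 6) = 6
L (P1): max(9, -2, 0) = 9
M (P1): max(8, 5, 2) = 8
K (P2): min(9, 8, -1) = -1
O (P1): max(-3, -4, 5) = 5
P (P1): max(0, 1, -2) = 1
N (P2): min(5, 1, 7) = 1
F (P1): max(6, -1, 1) = 6
Root (P2): min(9, 6, 5) = 5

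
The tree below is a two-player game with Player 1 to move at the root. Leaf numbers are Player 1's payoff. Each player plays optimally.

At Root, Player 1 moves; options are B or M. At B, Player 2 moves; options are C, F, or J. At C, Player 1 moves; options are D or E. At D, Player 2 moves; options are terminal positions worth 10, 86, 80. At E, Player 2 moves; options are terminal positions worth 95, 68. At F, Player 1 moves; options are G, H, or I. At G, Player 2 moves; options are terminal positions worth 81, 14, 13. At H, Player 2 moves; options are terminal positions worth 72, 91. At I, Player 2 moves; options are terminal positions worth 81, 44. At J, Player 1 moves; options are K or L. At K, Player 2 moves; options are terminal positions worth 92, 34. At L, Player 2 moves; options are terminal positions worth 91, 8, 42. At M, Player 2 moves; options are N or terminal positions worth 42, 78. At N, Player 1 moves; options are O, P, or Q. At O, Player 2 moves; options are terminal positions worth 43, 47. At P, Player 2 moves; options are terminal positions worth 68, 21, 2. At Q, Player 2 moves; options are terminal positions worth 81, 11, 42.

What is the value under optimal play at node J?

K: min(92, 34) = 34
L: min(91, 8, 42) = 8
J: max(34, 8) = 34

34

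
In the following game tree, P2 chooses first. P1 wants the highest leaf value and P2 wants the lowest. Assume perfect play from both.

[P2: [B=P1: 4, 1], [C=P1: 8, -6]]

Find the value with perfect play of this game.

4

B (P1): max(4, 1) = 4
C (P1): max(8, -6) = 8
Root (P2): min(4, 8) = 4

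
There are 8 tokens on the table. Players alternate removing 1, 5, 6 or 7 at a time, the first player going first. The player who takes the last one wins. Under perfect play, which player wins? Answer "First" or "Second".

Positions where the player to move wins (W) vs loses (L):
i:   0  1  2  3  4  5  6  7  8
     L  W  L  W  L  W  W  W  W
Position 8 is W, so the first player wins.

First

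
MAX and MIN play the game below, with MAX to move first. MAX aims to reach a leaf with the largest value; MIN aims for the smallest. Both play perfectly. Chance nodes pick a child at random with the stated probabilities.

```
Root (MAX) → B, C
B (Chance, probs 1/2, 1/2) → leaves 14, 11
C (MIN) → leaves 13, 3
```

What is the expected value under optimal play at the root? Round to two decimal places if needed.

12.5

B (Chance): 1/2·14 + 1/2·11 = 12.5
C (MIN): min(13, 3) = 3
Root (MAX): max(12.5, 3) = 12.5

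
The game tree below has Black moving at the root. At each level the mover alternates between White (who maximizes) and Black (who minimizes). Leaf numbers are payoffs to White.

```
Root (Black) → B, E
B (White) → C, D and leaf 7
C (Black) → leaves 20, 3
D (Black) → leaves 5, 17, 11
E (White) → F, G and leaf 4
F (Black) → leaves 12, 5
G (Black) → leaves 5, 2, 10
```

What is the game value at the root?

5

C (Black): min(20, 3) = 3
D (Black): min(5, 17, 11) = 5
B (White): max(3, 5, 7) = 7
F (Black): min(12, 5) = 5
G (Black): min(5, 2, 10) = 2
E (White): max(5, 2, 4) = 5
Root (Black): min(7, 5) = 5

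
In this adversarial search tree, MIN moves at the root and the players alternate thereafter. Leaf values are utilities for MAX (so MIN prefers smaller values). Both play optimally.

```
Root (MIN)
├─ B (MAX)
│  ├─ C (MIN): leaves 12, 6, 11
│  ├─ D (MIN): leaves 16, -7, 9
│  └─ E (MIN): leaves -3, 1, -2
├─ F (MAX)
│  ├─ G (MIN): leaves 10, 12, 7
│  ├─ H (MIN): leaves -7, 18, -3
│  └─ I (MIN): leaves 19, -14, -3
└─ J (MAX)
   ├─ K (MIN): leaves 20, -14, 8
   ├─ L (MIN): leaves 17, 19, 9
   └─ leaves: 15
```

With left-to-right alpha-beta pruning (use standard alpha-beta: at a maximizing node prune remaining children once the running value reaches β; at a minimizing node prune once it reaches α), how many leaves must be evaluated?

C [α=-∞,β=+∞]: v=6
D [α=6,β=+∞]: v=-7 after child 2 ≤ α → α-cutoff, skip 1
E [α=6,β=+∞]: v=-3 after child 1 ≤ α → α-cutoff, skip 2
B [α=-∞,β=+∞]: v=6
G [α=-∞,β=6]: v=7
F [α=-∞,β=6]: v=7 after child 1 ≥ β → β-cutoff, skip 2
K [α=-∞,β=6]: v=-14
L [α=-14,β=6]: v=9
J [α=-∞,β=6]: v=9 after child 2 ≥ β → β-cutoff, skip 1
Root [α=-∞,β=+∞]: v=6
Leaves evaluated: 15 of 25.

15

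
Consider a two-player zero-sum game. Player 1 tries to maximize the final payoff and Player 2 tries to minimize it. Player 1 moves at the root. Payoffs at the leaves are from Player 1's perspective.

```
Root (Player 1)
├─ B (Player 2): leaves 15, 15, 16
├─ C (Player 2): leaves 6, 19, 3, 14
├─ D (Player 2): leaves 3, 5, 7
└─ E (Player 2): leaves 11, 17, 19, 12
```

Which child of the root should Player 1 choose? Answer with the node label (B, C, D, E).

B (Player 2): min(15, 15, 16) = 15
C (Player 2): min(6, 19, 3, 14) = 3
D (Player 2): min(3, 5, 7) = 3
E (Player 2): min(11, 17, 19, 12) = 11
Root (Player 1): max(15, 3, 3, 11) = 15
Player 1 picks the child with the highest value: B (value 15).

B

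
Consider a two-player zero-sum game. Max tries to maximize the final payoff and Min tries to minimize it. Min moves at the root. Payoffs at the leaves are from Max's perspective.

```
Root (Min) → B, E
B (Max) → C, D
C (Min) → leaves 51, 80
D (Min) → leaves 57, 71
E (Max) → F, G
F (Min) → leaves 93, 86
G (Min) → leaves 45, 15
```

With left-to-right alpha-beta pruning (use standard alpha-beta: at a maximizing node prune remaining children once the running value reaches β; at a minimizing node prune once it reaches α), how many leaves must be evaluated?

6

C [α=-∞,β=+∞]: v=51
D [α=51,β=+∞]: v=57
B [α=-∞,β=+∞]: v=57
F [α=-∞,β=57]: v=86
E [α=-∞,β=57]: v=86 after child 1 ≥ β → β-cutoff, skip 1
Root [α=-∞,β=+∞]: v=57
Leaves evaluated: 6 of 8.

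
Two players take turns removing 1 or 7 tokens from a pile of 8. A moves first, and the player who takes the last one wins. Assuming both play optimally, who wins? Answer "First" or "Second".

Second

Positions where the player to move wins (W) vs loses (L):
i:   0  1  2  3  4  5  6  7  8
     L  W  L  W  L  W  L  W  L
Position 8 is L, so the second player wins.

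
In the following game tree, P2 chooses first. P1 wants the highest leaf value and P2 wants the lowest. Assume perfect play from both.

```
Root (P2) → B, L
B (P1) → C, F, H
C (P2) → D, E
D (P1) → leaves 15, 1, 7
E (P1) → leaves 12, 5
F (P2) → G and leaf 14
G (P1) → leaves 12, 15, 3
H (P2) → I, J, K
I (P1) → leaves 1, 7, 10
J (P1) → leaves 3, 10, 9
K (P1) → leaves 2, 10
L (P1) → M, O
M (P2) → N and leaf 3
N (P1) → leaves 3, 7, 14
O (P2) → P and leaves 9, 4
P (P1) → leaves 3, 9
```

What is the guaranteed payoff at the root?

4

D (P1): max(15, 1, 7) = 15
E (P1): max(12, 5) = 12
C (P2): min(15, 12) = 12
G (P1): max(12, 15, 3) = 15
F (P2): min(15, 14) = 14
I (P1): max(1, 7, 10) = 10
J (P1): max(3, 10, 9) = 10
K (P1): max(2, 10) = 10
H (P2): min(10, 10, 10) = 10
B (P1): max(12, 14, 10) = 14
N (P1): max(3, 7, 14) = 14
M (P2): min(14, 3) = 3
P (P1): max(3, 9) = 9
O (P2): min(9, 9, 4) = 4
L (P1): max(3, 4) = 4
Root (P2): min(14, 4) = 4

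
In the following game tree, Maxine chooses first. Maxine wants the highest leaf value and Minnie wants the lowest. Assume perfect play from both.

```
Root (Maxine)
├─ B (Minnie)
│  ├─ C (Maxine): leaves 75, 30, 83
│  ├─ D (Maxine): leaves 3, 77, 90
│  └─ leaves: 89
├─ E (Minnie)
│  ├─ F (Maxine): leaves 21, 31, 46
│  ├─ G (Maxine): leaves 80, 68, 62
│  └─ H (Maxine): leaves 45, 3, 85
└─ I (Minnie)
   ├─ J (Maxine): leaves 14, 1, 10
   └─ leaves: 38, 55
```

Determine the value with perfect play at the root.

83

C (Maxine): max(75, 30, 83) = 83
D (Maxine): max(3, 77, 90) = 90
B (Minnie): min(83, 90, 89) = 83
F (Maxine): max(21, 31, 46) = 46
G (Maxine): max(80, 68, 62) = 80
H (Maxine): max(45, 3, 85) = 85
E (Minnie): min(46, 80, 85) = 46
J (Maxine): max(14, 1, 10) = 14
I (Minnie): min(14, 38, 55) = 14
Root (Maxine): max(83, 46, 14) = 83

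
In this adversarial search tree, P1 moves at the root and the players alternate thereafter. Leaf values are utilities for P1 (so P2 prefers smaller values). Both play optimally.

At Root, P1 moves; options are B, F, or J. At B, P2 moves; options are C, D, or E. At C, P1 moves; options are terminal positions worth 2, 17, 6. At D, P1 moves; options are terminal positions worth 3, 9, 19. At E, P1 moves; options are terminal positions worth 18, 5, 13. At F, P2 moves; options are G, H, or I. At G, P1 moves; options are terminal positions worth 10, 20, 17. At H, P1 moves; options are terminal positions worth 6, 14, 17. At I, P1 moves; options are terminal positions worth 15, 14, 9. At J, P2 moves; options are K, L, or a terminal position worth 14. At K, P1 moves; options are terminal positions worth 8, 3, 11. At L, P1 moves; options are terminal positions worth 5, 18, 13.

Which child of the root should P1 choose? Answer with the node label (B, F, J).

C (P1): max(2, 17, 6) = 17
D (P1): max(3, 9, 19) = 19
E (P1): max(18, 5, 13) = 18
B (P2): min(17, 19, 18) = 17
G (P1): max(10, 20, 17) = 20
H (P1): max(6, 14, 17) = 17
I (P1): max(15, 14, 9) = 15
F (P2): min(20, 17, 15) = 15
K (P1): max(8, 3, 11) = 11
L (P1): max(5, 18, 13) = 18
J (P2): min(11, 18, 14) = 11
Root (P1): max(17, 15, 11) = 17
P1 picks the child with the highest value: B (value 17).

B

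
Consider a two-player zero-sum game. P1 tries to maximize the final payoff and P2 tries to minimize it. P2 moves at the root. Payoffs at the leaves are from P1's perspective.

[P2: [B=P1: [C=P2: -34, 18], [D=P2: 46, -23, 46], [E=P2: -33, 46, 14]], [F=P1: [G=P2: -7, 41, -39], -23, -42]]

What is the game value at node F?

-23

G: min(-7, 41, -39) = -39
F: max(-39, -23, -42) = -23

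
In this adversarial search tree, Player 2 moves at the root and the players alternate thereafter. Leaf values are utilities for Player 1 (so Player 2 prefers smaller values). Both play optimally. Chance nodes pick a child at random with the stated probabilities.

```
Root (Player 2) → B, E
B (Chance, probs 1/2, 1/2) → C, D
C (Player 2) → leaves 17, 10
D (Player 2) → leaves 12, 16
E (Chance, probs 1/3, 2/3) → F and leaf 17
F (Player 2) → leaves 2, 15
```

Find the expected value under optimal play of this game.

11

C (Player 2): min(17, 10) = 10
D (Player 2): min(12, 16) = 12
B (Chance): 1/2·10 + 1/2·12 = 11
F (Player 2): min(2, 15) = 2
E (Chance): 1/3·2 + 2/3·17 = 12
Root (Player 2): min(11, 12) = 11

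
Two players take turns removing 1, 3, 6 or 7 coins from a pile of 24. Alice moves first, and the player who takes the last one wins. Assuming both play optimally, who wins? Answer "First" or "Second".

Second

Mark each pile size as W (mover wins) or L (mover loses):
i:   0  1  2  3  4  5  6  7  8  9 10 11 12 13 14 15 16 17 18 19 20 21 22 23 24
     L  W  L  W  L  W  W  W  W  W  W  W  L  W  L  W  L  W  W  W  W  W  W  W  L
Position 24 is L, so the second player wins.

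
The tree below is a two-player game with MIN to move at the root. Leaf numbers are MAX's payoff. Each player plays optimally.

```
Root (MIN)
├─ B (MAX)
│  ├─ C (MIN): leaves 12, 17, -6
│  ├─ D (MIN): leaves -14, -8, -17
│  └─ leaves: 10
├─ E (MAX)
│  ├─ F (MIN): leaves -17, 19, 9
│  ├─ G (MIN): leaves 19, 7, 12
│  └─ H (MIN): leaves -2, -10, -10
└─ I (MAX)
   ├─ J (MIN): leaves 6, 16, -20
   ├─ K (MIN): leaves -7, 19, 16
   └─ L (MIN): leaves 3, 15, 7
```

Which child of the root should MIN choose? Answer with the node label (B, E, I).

I

C (MIN): min(12, 17, -6) = -6
D (MIN): min(-14, -8, -17) = -17
B (MAX): max(-6, -17, 10) = 10
F (MIN): min(-17, 19, 9) = -17
G (MIN): min(19, 7, 12) = 7
H (MIN): min(-2, -10, -10) = -10
E (MAX): max(-17, 7, -10) = 7
J (MIN): min(6, 16, -20) = -20
K (MIN): min(-7, 19, 16) = -7
L (MIN): min(3, 15, 7) = 3
I (MAX): max(-20, -7, 3) = 3
Root (MIN): min(10, 7, 3) = 3
MIN picks the child with the lowest value: I (value 3).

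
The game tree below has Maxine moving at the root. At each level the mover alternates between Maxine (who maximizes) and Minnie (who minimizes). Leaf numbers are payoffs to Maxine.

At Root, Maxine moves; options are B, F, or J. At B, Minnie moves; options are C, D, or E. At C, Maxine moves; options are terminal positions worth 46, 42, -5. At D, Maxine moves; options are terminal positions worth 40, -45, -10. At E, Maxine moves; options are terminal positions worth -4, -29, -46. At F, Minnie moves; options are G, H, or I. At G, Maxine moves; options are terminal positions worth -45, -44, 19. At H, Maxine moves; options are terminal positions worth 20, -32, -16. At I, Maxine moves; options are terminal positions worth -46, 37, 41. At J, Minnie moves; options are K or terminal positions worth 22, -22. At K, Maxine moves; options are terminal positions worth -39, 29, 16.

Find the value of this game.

19

C (Maxine): max(46, 42, -5) = 46
D (Maxine): max(40, -45, -10) = 40
E (Maxine): max(-4, -29, -46) = -4
B (Minnie): min(46, 40, -4) = -4
G (Maxine): max(-45, -44, 19) = 19
H (Maxine): max(20, -32, -16) = 20
I (Maxine): max(-46, 37, 41) = 41
F (Minnie): min(19, 20, 41) = 19
K (Maxine): max(-39, 29, 16) = 29
J (Minnie): min(29, 22, -22) = -22
Root (Maxine): max(-4, 19, -22) = 19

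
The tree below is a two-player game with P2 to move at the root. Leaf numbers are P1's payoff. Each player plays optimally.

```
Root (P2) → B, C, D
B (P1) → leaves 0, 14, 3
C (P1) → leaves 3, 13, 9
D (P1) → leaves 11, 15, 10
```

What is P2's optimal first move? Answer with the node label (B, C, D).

B (P1): max(0, 14, 3) = 14
C (P1): max(3, 13, 9) = 13
D (P1): max(11, 15, 10) = 15
Root (P2): min(14, 13, 15) = 13
P2 picks the child with the lowest value: C (value 13).

C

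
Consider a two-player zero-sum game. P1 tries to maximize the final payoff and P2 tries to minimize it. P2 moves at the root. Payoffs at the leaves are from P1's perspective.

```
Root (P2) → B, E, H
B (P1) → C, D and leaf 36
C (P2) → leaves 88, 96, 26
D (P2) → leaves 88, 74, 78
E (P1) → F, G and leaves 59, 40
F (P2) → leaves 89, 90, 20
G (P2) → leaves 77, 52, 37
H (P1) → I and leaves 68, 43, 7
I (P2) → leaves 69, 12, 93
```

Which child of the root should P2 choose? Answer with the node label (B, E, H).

C (P2): min(88, 96, 26) = 26
D (P2): min(88, 74, 78) = 74
B (P1): max(26, 74, 36) = 74
F (P2): min(89, 90, 20) = 20
G (P2): min(77, 52, 37) = 37
E (P1): max(20, 37, 59, 40) = 59
I (P2): min(69, 12, 93) = 12
H (P1): max(12, 68, 43, 7) = 68
Root (P2): min(74, 59, 68) = 59
P2 picks the child with the lowest value: E (value 59).

E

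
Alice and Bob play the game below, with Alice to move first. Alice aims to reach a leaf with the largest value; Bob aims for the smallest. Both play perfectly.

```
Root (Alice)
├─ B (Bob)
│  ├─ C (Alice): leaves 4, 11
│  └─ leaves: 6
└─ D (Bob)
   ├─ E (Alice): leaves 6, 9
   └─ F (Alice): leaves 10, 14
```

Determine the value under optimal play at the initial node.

9

C (Alice): max(4, 11) = 11
B (Bob): min(11, 6) = 6
E (Alice): max(6, 9) = 9
F (Alice): max(10, 14) = 14
D (Bob): min(9, 14) = 9
Root (Alice): max(6, 9) = 9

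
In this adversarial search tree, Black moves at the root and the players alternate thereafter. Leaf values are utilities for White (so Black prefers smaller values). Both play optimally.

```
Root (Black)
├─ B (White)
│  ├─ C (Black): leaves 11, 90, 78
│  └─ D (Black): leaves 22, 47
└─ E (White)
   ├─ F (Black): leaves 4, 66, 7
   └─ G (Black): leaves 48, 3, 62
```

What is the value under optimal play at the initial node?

4

C (Black): min(11, 90, 78) = 11
D (Black): min(22, 47) = 22
B (White): max(11, 22) = 22
F (Black): min(4, 66, 7) = 4
G (Black): min(48, 3, 62) = 3
E (White): max(4, 3) = 4
Root (Black): min(22, 4) = 4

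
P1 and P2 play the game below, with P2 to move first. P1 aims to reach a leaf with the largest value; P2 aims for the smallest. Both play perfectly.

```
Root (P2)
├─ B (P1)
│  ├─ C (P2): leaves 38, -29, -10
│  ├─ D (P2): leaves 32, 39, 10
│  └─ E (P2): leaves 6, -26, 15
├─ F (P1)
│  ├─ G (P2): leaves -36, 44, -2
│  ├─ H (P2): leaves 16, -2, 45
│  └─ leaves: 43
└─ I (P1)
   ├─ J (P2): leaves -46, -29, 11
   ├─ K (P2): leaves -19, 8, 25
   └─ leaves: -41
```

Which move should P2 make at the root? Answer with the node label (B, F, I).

C (P2): min(38, -29, -10) = -29
D (P2): min(32, 39, 10) = 10
E (P2): min(6, -26, 15) = -26
B (P1): max(-29, 10, -26) = 10
G (P2): min(-36, 44, -2) = -36
H (P2): min(16, -2, 45) = -2
F (P1): max(-36, -2, 43) = 43
J (P2): min(-46, -29, 11) = -46
K (P2): min(-19, 8, 25) = -19
I (P1): max(-46, -19, -41) = -19
Root (P2): min(10, 43, -19) = -19
P2 picks the child with the lowest value: I (value -19).

I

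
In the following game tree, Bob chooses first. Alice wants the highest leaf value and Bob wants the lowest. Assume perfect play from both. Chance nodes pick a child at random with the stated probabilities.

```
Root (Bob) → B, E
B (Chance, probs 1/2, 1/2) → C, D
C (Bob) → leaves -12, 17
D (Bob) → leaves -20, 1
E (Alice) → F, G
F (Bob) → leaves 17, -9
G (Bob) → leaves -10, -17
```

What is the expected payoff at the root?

-16

C (Bob): min(-12, 17) = -12
D (Bob): min(-20, 1) = -20
B (Chance): 1/2·-12 + 1/2·-20 = -16
F (Bob): min(17, -9) = -9
G (Bob): min(-10, -17) = -17
E (Alice): max(-9, -17) = -9
Root (Bob): min(-16, -9) = -16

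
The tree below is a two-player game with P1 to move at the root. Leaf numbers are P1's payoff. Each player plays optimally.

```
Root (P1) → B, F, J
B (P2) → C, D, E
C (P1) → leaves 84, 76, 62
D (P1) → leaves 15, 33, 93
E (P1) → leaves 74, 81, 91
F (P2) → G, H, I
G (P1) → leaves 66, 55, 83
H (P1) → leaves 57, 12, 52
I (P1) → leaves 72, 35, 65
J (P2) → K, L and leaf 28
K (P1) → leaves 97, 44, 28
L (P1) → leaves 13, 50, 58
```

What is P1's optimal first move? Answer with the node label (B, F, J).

C (P1): max(84, 76, 62) = 84
D (P1): max(15, 33, 93) = 93
E (P1): max(74, 81, 91) = 91
B (P2): min(84, 93, 91) = 84
G (P1): max(66, 55, 83) = 83
H (P1): max(57, 12, 52) = 57
I (P1): max(72, 35, 65) = 72
F (P2): min(83, 57, 72) = 57
K (P1): max(97, 44, 28) = 97
L (P1): max(13, 50, 58) = 58
J (P2): min(97, 58, 28) = 28
Root (P1): max(84, 57, 28) = 84
P1 picks the child with the highest value: B (value 84).

B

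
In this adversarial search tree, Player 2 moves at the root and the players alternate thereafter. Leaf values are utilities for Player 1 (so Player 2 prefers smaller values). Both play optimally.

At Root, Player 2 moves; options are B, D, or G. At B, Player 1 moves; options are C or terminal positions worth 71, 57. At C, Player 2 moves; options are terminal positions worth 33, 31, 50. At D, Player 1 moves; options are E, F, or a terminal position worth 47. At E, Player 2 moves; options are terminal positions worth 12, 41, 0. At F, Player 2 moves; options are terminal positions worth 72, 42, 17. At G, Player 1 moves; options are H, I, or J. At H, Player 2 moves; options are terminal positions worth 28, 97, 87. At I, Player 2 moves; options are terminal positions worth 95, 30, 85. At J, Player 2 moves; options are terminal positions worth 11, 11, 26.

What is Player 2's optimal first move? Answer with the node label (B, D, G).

G

C (Player 2): min(33, 31, 50) = 31
B (Player 1): max(31, 71, 57) = 71
E (Player 2): min(12, 41, 0) = 0
F (Player 2): min(72, 42, 17) = 17
D (Player 1): max(0, 17, 47) = 47
H (Player 2): min(28, 97, 87) = 28
I (Player 2): min(95, 30, 85) = 30
J (Player 2): min(11, 11, 26) = 11
G (Player 1): max(28, 30, 11) = 30
Root (Player 2): min(71, 47, 30) = 30
Player 2 picks the child with the lowest value: G (value 30).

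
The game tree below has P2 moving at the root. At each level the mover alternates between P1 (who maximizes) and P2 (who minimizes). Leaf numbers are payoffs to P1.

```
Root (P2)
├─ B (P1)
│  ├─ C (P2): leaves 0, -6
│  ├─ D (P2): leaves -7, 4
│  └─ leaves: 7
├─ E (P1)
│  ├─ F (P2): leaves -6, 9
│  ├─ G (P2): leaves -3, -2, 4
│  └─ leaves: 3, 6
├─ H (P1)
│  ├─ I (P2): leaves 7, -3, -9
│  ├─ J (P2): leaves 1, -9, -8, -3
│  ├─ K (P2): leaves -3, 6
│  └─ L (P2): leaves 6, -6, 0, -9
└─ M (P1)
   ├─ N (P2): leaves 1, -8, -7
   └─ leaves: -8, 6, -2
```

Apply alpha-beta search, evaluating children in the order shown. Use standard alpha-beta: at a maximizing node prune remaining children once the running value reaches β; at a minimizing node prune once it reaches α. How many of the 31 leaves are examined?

C [α=-∞,β=+∞]: v=-6
D [α=-6,β=+∞]: v=-7 after child 1 ≤ α → α-cutoff, skip 1
B [α=-∞,β=+∞]: v=7
F [α=-∞,β=7]: v=-6
G [α=-6,β=7]: v=-3
E [α=-∞,β=7]: v=6
I [α=-∞,β=6]: v=-9
J [α=-9,β=6]: v=-9 after child 2 ≤ α → α-cutoff, skip 2
K [α=-9,β=6]: v=-3
L [α=-3,β=6]: v=-6 after child 2 ≤ α → α-cutoff, skip 2
H [α=-∞,β=6]: v=-3
N [α=-∞,β=-3]: v=-8
M [α=-∞,β=-3]: v=6 after child 3 ≥ β → β-cutoff, skip 1
Root [α=-∞,β=+∞]: v=-3
Leaves evaluated: 25 of 31.

25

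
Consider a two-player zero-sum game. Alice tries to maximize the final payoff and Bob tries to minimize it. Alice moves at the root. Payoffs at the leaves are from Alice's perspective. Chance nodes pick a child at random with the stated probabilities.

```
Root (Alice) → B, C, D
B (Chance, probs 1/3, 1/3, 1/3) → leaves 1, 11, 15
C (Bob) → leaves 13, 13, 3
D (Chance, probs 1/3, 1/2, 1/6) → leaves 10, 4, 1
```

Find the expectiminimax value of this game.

9

B (Chance): 1/3·1 + 1/3·11 + 1/3·15 = 9
C (Bob): min(13, 13, 3) = 3
D (Chance): 1/3·10 + 1/2·4 + 1/6·1 = 5.5
Root (Alice): max(9, 3, 5.5) = 9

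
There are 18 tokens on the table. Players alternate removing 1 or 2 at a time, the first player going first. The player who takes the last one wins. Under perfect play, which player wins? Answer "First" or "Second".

Positions where the player to move wins (W) vs loses (L):
i:   0  1  2  3  4  5  6  7  8  9 10 11 12 13 14 15 16 17 18
     L  W  W  L  W  W  L  W  W  L  W  W  L  W  W  L  W  W  L
Position 18 is L, so the second player wins.

Second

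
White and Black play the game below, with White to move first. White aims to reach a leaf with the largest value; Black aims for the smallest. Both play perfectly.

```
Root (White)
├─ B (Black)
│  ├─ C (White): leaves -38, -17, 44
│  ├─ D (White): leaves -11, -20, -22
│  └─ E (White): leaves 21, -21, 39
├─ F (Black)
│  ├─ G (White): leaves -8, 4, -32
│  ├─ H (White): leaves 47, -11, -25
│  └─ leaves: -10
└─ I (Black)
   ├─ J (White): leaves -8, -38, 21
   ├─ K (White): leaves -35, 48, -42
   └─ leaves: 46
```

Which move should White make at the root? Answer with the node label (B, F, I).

I

C (White): max(-38, -17, 44) = 44
D (White): max(-11, -20, -22) = -11
E (White): max(21, -21, 39) = 39
B (Black): min(44, -11, 39) = -11
G (White): max(-8, 4, -32) = 4
H (White): max(47, -11, -25) = 47
F (Black): min(4, 47, -10) = -10
J (White): max(-8, -38, 21) = 21
K (White): max(-35, 48, -42) = 48
I (Black): min(21, 48, 46) = 21
Root (White): max(-11, -10, 21) = 21
White picks the child with the highest value: I (value 21).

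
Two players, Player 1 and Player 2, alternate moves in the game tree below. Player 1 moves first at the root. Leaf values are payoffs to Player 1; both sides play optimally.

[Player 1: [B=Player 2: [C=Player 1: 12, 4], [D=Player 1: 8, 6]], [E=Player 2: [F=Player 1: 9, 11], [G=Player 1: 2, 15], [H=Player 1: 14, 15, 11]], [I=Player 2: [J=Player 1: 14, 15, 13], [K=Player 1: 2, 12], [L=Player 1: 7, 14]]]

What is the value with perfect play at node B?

C: max(12, 4) = 12
D: max(8, 6) = 8
B: min(12, 8) = 8

8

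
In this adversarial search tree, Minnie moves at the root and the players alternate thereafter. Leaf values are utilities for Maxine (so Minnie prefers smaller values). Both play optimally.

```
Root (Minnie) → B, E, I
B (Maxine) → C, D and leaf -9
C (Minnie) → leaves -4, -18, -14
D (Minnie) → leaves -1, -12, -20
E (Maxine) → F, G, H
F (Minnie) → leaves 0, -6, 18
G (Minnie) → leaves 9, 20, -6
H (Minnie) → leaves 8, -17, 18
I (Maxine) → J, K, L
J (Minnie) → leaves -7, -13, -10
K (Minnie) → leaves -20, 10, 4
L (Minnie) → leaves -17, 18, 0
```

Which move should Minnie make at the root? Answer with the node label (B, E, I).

C (Minnie): min(-4, -18, -14) = -18
D (Minnie): min(-1, -12, -20) = -20
B (Maxine): max(-18, -20, -9) = -9
F (Minnie): min(0, -6, 18) = -6
G (Minnie): min(9, 20, -6) = -6
H (Minnie): min(8, -17, 18) = -17
E (Maxine): max(-6, -6, -17) = -6
J (Minnie): min(-7, -13, -10) = -13
K (Minnie): min(-20, 10, 4) = -20
L (Minnie): min(-17, 18, 0) = -17
I (Maxine): max(-13, -20, -17) = -13
Root (Minnie): min(-9, -6, -13) = -13
Minnie picks the child with the lowest value: I (value -13).

I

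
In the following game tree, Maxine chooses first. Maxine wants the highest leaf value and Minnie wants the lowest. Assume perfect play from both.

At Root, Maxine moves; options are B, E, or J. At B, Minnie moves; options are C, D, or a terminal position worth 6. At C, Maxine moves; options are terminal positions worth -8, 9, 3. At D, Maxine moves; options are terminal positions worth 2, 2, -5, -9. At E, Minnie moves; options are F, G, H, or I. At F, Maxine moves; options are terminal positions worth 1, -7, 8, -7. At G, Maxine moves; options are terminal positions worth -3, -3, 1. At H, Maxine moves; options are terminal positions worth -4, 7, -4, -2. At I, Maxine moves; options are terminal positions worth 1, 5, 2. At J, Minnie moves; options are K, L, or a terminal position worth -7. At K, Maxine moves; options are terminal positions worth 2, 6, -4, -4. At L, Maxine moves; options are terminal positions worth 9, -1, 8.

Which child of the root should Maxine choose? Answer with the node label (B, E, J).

B

C (Maxine): max(-8, 9, 3) = 9
D (Maxine): max(2, 2, -5, -9) = 2
B (Minnie): min(9, 2, 6) = 2
F (Maxine): max(1, -7, 8, -7) = 8
G (Maxine): max(-3, -3, 1) = 1
H (Maxine): max(-4, 7, -4, -2) = 7
I (Maxine): max(1, 5, 2) = 5
E (Minnie): min(8, 1, 7, 5) = 1
K (Maxine): max(2, 6, -4, -4) = 6
L (Maxine): max(9, -1, 8) = 9
J (Minnie): min(6, 9, -7) = -7
Root (Maxine): max(2, 1, -7) = 2
Maxine picks the child with the highest value: B (value 2).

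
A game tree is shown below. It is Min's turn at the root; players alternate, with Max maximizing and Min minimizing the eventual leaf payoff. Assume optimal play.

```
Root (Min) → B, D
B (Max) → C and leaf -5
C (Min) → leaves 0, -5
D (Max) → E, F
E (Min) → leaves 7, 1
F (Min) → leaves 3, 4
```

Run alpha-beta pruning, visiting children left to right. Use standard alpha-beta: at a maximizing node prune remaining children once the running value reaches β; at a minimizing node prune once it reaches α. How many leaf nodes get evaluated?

5

C [α=-∞,β=+∞]: v=-5
B [α=-∞,β=+∞]: v=-5
E [α=-∞,β=-5]: v=1
D [α=-∞,β=-5]: v=1 after child 1 ≥ β → β-cutoff, skip 1
Root [α=-∞,β=+∞]: v=-5
Leaves evaluated: 5 of 7.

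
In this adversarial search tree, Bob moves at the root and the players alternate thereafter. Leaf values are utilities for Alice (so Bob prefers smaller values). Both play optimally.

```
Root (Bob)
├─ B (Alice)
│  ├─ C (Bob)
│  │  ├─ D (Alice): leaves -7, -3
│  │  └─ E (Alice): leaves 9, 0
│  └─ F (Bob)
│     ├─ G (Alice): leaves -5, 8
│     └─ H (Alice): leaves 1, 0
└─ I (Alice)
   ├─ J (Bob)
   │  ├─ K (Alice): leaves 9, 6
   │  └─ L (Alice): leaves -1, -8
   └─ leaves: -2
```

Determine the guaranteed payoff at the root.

D (Alice): max(-7, -3) = -3
E (Alice): max(9, 0) = 9
C (Bob): min(-3, 9) = -3
G (Alice): max(-5, 8) = 8
H (Alice): max(1, 0) = 1
F (Bob): min(8, 1) = 1
B (Alice): max(-3, 1) = 1
K (Alice): max(9, 6) = 9
L (Alice): max(-1, -8) = -1
J (Bob): min(9, -1) = -1
I (Alice): max(-1, -2) = -1
Root (Bob): min(1, -1) = -1

-1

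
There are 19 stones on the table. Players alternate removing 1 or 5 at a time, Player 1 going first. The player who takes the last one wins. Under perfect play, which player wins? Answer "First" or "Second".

i:   0  1  2  3  4  5  6  7  8  9 10 11 12 13 14 15 16 17 18 19
     L  W  L  W  L  W  L  W  L  W  L  W  L  W  L  W  L  W  L  W
Position 19 is W, so the first player wins.

First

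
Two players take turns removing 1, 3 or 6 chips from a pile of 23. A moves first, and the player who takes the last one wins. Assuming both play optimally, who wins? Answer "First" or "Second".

i:   0  1  2  3  4  5  6  7  8  9 10 11 12 13 14 15 16 17 18 19 20 21 22 23
     L  W  L  W  L  W  W  W  W  L  W  L  W  L  W  W  W  W  L  W  L  W  L  W
Position 23 is W, so the first player wins.

First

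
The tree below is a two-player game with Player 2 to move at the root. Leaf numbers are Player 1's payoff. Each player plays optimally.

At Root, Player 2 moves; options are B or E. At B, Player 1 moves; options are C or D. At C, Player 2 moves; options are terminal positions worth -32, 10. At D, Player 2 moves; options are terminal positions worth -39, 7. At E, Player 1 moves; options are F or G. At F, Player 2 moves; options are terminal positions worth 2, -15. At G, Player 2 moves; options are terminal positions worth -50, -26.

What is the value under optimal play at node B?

C: min(-32, 10) = -32
D: min(-39, 7) = -39
B: max(-32, -39) = -32

-32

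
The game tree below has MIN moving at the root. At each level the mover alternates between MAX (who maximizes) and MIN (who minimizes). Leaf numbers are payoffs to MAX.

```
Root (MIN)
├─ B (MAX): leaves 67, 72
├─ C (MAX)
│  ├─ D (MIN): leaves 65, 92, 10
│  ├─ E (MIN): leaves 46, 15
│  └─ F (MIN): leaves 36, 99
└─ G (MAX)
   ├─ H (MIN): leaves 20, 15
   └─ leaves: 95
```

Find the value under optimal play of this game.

36

B (MAX): max(67, 72) = 72
D (MIN): min(65, 92, 10) = 10
E (MIN): min(46, 15) = 15
F (MIN): min(36, 99) = 36
C (MAX): max(10, 15, 36) = 36
H (MIN): min(20, 15) = 15
G (MAX): max(15, 95) = 95
Root (MIN): min(72, 36, 95) = 36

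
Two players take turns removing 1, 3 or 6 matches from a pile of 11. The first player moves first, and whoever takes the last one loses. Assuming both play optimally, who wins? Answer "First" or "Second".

i:   0  1  2  3  4  5  6  7  8  9 10 11
     W  L  W  L  W  L  W  W  W  W  L  W
Position 11 is W, so the first player wins.

First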